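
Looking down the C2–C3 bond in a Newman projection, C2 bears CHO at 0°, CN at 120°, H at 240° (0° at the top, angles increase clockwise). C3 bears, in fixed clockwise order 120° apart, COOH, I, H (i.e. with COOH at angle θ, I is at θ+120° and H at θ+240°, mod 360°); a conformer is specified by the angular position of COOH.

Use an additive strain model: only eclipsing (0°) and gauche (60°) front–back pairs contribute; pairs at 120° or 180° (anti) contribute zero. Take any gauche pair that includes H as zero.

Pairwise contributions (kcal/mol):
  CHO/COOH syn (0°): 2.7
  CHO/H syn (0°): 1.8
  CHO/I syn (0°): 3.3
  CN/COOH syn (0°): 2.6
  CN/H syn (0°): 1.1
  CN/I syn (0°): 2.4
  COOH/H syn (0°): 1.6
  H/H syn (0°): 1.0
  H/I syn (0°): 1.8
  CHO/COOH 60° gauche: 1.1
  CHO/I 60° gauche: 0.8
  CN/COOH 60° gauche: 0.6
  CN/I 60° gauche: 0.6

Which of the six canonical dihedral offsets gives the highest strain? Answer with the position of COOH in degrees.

COOH at 0° (eclipsed): CHO–COOH eclipsed, CN–I eclipsed, H–H eclipsed; 2.7 + 2.4 + 1.0 = 6.1 kcal/mol.
COOH at 60° (staggered): CHO–COOH gauche, CN–COOH gauche, CN–I gauche; 1.1 + 0.6 + 0.6 = 2.3 kcal/mol.
COOH at 120° (eclipsed): CHO–H eclipsed, CN–COOH eclipsed, H–I eclipsed; 1.8 + 2.6 + 1.8 = 6.2 kcal/mol.
COOH at 180° (staggered): CHO–I gauche, CN–COOH gauche; 0.8 + 0.6 = 1.4 kcal/mol.
COOH at 240° (eclipsed): CHO–I eclipsed, CN–H eclipsed, H–COOH eclipsed; 3.3 + 1.1 + 1.6 = 6.0 kcal/mol.
COOH at 300° (staggered): CHO–COOH gauche, CHO–I gauche, CN–I gauche; 1.1 + 0.8 + 0.6 = 2.5 kcal/mol.
The maximum (6.2 kcal/mol) occurs with COOH at 120°.

120°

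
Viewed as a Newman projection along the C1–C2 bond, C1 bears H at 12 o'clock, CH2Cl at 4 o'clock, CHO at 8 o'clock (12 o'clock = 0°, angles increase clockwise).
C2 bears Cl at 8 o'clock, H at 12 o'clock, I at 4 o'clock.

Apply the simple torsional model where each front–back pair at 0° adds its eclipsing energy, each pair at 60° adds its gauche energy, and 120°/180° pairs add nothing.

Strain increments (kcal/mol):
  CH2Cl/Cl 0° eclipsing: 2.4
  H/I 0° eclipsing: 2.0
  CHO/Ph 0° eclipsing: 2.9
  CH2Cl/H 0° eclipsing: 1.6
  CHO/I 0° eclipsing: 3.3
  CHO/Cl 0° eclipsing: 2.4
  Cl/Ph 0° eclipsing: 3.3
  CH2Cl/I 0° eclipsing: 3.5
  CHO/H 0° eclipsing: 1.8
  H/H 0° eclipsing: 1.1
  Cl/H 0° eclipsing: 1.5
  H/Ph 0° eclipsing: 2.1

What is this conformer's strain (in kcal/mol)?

7.0 kcal/mol

This conformer is eclipsed. H at 0° is eclipsed with H at 0° (1.1); CH2Cl at 120° is eclipsed with I at 120° (3.5); CHO at 240° is eclipsed with Cl at 240° (2.4). Total 7.0 kcal/mol.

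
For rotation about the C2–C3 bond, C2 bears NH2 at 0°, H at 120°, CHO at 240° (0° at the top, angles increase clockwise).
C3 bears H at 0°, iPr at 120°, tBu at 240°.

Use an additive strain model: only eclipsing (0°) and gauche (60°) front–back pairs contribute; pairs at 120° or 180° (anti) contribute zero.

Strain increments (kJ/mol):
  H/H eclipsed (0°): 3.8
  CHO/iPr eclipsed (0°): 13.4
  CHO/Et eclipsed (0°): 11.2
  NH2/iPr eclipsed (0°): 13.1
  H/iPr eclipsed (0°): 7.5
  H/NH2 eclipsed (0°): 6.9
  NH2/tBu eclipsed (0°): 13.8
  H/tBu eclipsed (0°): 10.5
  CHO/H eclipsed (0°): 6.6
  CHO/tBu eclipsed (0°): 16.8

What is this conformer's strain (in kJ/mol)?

31.2 kJ/mol

This conformer is eclipsed. NH2 at 0° is eclipsed with H at 0° (6.9); H at 120° is eclipsed with iPr at 120° (7.5); CHO at 240° is eclipsed with tBu at 240° (16.8). Total 31.2 kJ/mol.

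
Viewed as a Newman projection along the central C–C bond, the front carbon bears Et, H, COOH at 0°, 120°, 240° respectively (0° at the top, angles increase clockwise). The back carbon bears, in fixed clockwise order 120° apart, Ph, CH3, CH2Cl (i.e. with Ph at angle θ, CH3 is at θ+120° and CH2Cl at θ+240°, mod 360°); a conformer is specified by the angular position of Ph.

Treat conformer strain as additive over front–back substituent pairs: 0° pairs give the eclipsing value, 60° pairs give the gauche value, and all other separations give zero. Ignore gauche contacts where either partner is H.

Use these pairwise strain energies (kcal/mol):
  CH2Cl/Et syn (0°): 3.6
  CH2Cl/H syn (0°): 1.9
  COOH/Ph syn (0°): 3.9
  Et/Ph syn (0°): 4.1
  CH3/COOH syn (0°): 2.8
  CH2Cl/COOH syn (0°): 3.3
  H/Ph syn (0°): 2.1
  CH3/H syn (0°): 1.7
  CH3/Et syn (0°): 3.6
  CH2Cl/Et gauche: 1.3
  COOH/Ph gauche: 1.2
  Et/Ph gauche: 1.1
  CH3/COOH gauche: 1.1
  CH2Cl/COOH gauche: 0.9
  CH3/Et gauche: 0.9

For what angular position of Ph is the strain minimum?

300°

Ph at 0° (eclipsed): Et(0°)/Ph(0°) eclipsed 4.1; H(120°)/CH3(120°) eclipsed 1.7; COOH(240°)/CH2Cl(240°) eclipsed 3.3 → 9.1 kcal/mol.
Ph at 60° (staggered): Et(0°)/Ph(60°) gauche 1.1; Et(0°)/CH2Cl(300°) gauche 1.3; COOH(240°)/CH3(180°) gauche 1.1; COOH(240°)/CH2Cl(300°) gauche 0.9 → 4.4 kcal/mol.
Ph at 120° (eclipsed): Et(0°)/CH2Cl(0°) eclipsed 3.6; H(120°)/Ph(120°) eclipsed 2.1; COOH(240°)/CH3(240°) eclipsed 2.8 → 8.5 kcal/mol.
Ph at 180° (staggered): Et(0°)/CH3(300°) gauche 0.9; Et(0°)/CH2Cl(60°) gauche 1.3; COOH(240°)/Ph(180°) gauche 1.2; COOH(240°)/CH3(300°) gauche 1.1 → 4.5 kcal/mol.
Ph at 240° (eclipsed): Et(0°)/CH3(0°) eclipsed 3.6; H(120°)/CH2Cl(120°) eclipsed 1.9; COOH(240°)/Ph(240°) eclipsed 3.9 → 9.4 kcal/mol.
Ph at 300° (staggered): Et(0°)/Ph(300°) gauche 1.1; Et(0°)/CH3(60°) gauche 0.9; COOH(240°)/Ph(300°) gauche 1.2; COOH(240°)/CH2Cl(180°) gauche 0.9 → 4.1 kcal/mol.
The minimum (4.1 kcal/mol) occurs with Ph at 300°.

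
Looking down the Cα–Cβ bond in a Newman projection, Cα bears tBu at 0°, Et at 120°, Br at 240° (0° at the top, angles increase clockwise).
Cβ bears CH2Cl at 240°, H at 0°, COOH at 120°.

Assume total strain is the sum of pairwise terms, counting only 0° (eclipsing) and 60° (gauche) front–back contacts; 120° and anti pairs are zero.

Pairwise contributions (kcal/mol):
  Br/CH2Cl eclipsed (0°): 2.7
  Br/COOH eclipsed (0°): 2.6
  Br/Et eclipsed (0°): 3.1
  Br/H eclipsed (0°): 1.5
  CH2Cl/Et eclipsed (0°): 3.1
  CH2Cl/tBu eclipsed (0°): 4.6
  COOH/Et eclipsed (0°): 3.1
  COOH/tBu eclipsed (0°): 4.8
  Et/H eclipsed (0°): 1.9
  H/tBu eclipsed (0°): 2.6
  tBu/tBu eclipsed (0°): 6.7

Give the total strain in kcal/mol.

This conformer is eclipsed. tBu at 0° is eclipsed with H at 0° (2.6); Et at 120° is eclipsed with COOH at 120° (3.1); Br at 240° is eclipsed with CH2Cl at 240° (2.7). Total 8.4 kcal/mol.

8.4 kcal/mol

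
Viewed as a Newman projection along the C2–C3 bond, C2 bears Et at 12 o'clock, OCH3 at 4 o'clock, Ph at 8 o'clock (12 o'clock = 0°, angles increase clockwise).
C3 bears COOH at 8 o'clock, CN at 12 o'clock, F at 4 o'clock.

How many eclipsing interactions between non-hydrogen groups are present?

Non-H eclipsing pairs: Et(0°)/CN(0°); OCH3(120°)/F(120°); Ph(240°)/COOH(240°) — 3 interactions.

3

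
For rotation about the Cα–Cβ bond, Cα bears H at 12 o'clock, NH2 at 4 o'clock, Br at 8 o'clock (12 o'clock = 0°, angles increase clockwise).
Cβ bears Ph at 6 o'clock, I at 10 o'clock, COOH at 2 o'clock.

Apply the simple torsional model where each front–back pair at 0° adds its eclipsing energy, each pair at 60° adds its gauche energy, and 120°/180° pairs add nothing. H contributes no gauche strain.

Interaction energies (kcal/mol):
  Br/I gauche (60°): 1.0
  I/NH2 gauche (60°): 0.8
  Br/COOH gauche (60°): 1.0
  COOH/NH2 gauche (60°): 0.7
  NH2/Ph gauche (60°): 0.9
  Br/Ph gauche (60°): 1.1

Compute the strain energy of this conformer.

This conformer is staggered. NH2 at 120° is gauche with Ph at 180° (0.9); NH2 at 120° is gauche with COOH at 60° (0.7); Br at 240° is gauche with Ph at 180° (1.1); Br at 240° is gauche with I at 300° (1.0). Total 3.7 kcal/mol.

3.7 kcal/mol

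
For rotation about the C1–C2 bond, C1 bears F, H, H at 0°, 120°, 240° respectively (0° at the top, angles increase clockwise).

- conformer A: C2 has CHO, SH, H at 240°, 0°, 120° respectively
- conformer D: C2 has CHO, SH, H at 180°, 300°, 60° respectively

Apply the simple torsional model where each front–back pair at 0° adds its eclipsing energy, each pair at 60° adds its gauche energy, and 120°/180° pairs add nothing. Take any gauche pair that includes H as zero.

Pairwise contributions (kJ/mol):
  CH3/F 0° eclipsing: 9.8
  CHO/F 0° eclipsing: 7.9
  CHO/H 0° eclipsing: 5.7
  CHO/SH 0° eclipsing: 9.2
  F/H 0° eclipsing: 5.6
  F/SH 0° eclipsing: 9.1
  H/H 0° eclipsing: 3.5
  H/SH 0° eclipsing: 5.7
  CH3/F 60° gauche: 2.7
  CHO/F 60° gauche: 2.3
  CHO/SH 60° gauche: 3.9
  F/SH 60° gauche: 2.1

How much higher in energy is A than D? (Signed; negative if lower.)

+16.2 kJ/mol

A is eclipsed. F at 0° is eclipsed with SH at 0° (9.1); H at 120° is eclipsed with H at 120° (3.5); H at 240° is eclipsed with CHO at 240° (5.7). Total 18.3 kJ/mol.
D is staggered. F at 0° is gauche with SH at 300° (2.1). Total 2.1 kJ/mol.
E(A) − E(D) = 18.3 − 2.1 = +16.2 kJ/mol.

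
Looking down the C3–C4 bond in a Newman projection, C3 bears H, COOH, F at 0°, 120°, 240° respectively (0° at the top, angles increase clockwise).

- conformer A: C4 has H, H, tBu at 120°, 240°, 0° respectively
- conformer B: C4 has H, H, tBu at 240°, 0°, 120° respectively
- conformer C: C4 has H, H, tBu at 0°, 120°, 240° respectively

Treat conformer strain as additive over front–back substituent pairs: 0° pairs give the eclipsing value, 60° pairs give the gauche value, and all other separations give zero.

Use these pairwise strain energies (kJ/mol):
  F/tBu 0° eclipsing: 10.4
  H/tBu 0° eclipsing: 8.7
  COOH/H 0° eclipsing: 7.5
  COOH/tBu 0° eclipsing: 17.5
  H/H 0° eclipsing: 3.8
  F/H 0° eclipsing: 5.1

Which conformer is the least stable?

A (eclipsed): H–tBu eclipsed, COOH–H eclipsed, F–H eclipsed; 8.7 + 7.5 + 5.1 = 21.3 kJ/mol.
B (eclipsed): H–H eclipsed, COOH–tBu eclipsed, F–H eclipsed; 3.8 + 17.5 + 5.1 = 26.4 kJ/mol.
C (eclipsed): H–H eclipsed, COOH–H eclipsed, F–tBu eclipsed; 3.8 + 7.5 + 10.4 = 21.7 kJ/mol.
B has the highest total (26.4 kJ/mol).

B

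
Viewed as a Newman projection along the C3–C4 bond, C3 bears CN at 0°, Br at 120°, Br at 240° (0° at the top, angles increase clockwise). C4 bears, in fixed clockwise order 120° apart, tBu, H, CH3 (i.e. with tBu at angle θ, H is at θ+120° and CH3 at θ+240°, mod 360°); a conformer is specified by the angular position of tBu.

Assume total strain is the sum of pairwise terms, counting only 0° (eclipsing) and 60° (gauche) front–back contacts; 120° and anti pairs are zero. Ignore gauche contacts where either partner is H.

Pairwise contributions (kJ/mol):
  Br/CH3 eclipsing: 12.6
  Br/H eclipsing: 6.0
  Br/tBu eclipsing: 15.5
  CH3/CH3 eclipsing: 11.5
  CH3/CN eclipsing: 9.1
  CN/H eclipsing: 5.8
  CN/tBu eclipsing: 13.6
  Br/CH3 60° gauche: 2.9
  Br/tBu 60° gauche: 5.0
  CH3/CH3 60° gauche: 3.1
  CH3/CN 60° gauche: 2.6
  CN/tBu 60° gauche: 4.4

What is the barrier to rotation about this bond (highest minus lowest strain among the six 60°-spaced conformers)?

19.0 kJ/mol

tBu at 0° (eclipsed): CN–tBu eclipsed, Br–H eclipsed, Br–CH3 eclipsed; 13.6 + 6.0 + 12.6 = 32.2 kJ/mol.
tBu at 60° (staggered): CN–tBu gauche, CN–CH3 gauche, Br–tBu gauche, Br–CH3 gauche; 4.4 + 2.6 + 5.0 + 2.9 = 14.9 kJ/mol.
tBu at 120° (eclipsed): CN–CH3 eclipsed, Br–tBu eclipsed, Br–H eclipsed; 9.1 + 15.5 + 6.0 = 30.6 kJ/mol.
tBu at 180° (staggered): CN–CH3 gauche, Br–tBu gauche, Br–CH3 gauche, Br–tBu gauche; 2.6 + 5.0 + 2.9 + 5.0 = 15.5 kJ/mol.
tBu at 240° (eclipsed): CN–H eclipsed, Br–CH3 eclipsed, Br–tBu eclipsed; 5.8 + 12.6 + 15.5 = 33.9 kJ/mol.
tBu at 300° (staggered): CN–tBu gauche, Br–CH3 gauche, Br–tBu gauche, Br–CH3 gauche; 4.4 + 2.9 + 5.0 + 2.9 = 15.2 kJ/mol.
Max at 240° (33.9 kJ/mol), min at 60° (14.9 kJ/mol); barrier = 19.0 kJ/mol.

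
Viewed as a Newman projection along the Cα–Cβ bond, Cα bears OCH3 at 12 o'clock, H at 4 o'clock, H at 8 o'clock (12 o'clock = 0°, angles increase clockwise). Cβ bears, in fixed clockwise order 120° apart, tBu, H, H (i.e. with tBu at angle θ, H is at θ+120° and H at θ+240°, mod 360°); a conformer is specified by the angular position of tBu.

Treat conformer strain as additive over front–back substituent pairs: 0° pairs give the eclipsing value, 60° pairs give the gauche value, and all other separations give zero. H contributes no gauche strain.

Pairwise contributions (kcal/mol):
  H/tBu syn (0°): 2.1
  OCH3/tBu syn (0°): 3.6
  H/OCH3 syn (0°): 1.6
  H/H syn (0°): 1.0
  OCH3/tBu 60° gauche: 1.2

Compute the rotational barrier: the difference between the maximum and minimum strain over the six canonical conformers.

tBu at 0° (eclipsed): OCH3(0°)/tBu(0°) eclipsed 3.6; H(120°)/H(120°) eclipsed 1.0; H(240°)/H(240°) eclipsed 1.0 → 5.6 kcal/mol.
tBu at 60° (staggered): OCH3(0°)/tBu(60°) gauche 1.2 → 1.2 kcal/mol.
tBu at 120° (eclipsed): OCH3(0°)/H(0°) eclipsed 1.6; H(120°)/tBu(120°) eclipsed 2.1; H(240°)/H(240°) eclipsed 1.0 → 4.7 kcal/mol.
tBu at 180° (staggered): no non-H gauche contacts → 0.0 kcal/mol.
tBu at 240° (eclipsed): OCH3(0°)/H(0°) eclipsed 1.6; H(120°)/H(120°) eclipsed 1.0; H(240°)/tBu(240°) eclipsed 2.1 → 4.7 kcal/mol.
tBu at 300° (staggered): OCH3(0°)/tBu(300°) gauche 1.2 → 1.2 kcal/mol.
Max at 0° (5.6 kcal/mol), min at 180° (0.0 kcal/mol); barrier = 5.6 kcal/mol.

5.6 kcal/mol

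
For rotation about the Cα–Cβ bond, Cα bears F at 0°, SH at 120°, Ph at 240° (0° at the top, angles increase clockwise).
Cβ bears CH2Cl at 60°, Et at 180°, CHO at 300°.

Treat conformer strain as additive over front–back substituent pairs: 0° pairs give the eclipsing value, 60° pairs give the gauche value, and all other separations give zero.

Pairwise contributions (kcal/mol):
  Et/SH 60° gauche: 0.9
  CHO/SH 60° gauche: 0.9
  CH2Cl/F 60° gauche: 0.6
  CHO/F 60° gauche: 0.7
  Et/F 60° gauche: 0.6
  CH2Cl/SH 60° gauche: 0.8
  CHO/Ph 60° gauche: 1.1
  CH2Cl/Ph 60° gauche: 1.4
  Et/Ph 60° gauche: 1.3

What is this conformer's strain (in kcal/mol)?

5.4 kcal/mol

This conformer (staggered): F(0°)/CH2Cl(60°) gauche 0.6; F(0°)/CHO(300°) gauche 0.7; SH(120°)/CH2Cl(60°) gauche 0.8; SH(120°)/Et(180°) gauche 0.9; Ph(240°)/Et(180°) gauche 1.3; Ph(240°)/CHO(300°) gauche 1.1 → 5.4 kcal/mol.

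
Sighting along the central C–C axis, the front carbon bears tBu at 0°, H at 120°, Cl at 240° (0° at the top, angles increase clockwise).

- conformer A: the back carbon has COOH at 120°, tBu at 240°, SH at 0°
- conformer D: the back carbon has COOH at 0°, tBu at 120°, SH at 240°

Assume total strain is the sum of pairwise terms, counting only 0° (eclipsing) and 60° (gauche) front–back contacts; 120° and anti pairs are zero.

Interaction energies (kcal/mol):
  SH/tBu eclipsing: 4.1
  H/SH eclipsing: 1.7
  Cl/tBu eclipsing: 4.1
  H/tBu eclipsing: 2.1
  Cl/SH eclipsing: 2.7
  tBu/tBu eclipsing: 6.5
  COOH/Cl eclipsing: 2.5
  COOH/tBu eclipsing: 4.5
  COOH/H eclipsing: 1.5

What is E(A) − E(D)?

+0.4 kcal/mol

A (eclipsed): tBu(0°)/SH(0°) eclipsed 4.1; H(120°)/COOH(120°) eclipsed 1.5; Cl(240°)/tBu(240°) eclipsed 4.1 → 9.7 kcal/mol.
D (eclipsed): tBu(0°)/COOH(0°) eclipsed 4.5; H(120°)/tBu(120°) eclipsed 2.1; Cl(240°)/SH(240°) eclipsed 2.7 → 9.3 kcal/mol.
E(A) − E(D) = 9.7 − 9.3 = +0.4 kcal/mol.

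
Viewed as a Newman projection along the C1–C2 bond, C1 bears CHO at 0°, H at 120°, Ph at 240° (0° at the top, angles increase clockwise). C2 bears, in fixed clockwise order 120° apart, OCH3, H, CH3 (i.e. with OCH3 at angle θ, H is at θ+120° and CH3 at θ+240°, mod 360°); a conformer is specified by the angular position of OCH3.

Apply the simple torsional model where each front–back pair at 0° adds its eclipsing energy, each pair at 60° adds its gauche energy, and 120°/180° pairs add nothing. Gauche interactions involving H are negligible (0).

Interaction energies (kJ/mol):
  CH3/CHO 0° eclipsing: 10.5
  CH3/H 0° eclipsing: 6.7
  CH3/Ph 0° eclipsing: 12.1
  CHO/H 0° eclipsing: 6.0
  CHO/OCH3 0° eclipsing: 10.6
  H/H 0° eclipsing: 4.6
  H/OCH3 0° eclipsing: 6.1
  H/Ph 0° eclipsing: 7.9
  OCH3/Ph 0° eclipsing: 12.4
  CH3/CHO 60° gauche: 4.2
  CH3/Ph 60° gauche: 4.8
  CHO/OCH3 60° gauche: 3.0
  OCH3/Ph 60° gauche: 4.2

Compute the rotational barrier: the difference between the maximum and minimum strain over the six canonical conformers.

OCH3 at 0° is eclipsed. CHO at 0° is eclipsed with OCH3 at 0° (10.6); H at 120° is eclipsed with H at 120° (4.6); Ph at 240° is eclipsed with CH3 at 240° (12.1). Total 27.3 kJ/mol.
OCH3 at 60° is staggered. CHO at 0° is gauche with OCH3 at 60° (3.0); CHO at 0° is gauche with CH3 at 300° (4.2); Ph at 240° is gauche with CH3 at 300° (4.8). Total 12.0 kJ/mol.
OCH3 at 120° is eclipsed. CHO at 0° is eclipsed with CH3 at 0° (10.5); H at 120° is eclipsed with OCH3 at 120° (6.1); Ph at 240° is eclipsed with H at 240° (7.9). Total 24.5 kJ/mol.
OCH3 at 180° is staggered. CHO at 0° is gauche with CH3 at 60° (4.2); Ph at 240° is gauche with OCH3 at 180° (4.2). Total 8.4 kJ/mol.
OCH3 at 240° is eclipsed. CHO at 0° is eclipsed with H at 0° (6.0); H at 120° is eclipsed with CH3 at 120° (6.7); Ph at 240° is eclipsed with OCH3 at 240° (12.4). Total 25.1 kJ/mol.
OCH3 at 300° is staggered. CHO at 0° is gauche with OCH3 at 300° (3.0); Ph at 240° is gauche with OCH3 at 300° (4.2); Ph at 240° is gauche with CH3 at 180° (4.8). Total 12.0 kJ/mol.
Max at 0° (27.3 kJ/mol), min at 180° (8.4 kJ/mol); barrier = 18.9 kJ/mol.

18.9 kJ/mol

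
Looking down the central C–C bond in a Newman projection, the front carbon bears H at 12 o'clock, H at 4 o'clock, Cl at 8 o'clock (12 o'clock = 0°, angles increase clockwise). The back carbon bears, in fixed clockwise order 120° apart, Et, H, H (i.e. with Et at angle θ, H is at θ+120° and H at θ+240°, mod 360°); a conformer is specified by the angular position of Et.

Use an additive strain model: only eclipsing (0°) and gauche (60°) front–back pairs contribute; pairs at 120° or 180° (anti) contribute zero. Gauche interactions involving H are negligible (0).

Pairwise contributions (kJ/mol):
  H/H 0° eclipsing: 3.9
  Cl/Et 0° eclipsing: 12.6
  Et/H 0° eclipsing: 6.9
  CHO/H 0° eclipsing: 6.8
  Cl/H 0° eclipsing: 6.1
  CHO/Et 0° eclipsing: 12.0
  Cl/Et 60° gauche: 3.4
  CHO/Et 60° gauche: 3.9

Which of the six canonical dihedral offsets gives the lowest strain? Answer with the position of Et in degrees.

60°

Et at 0° (eclipsed): H–Et eclipsed, H–H eclipsed, Cl–H eclipsed; 6.9 + 3.9 + 6.1 = 16.9 kJ/mol.
Et at 60° (staggered): no non-H gauche contacts → 0.0 kJ/mol.
Et at 120° (eclipsed): H–H eclipsed, H–Et eclipsed, Cl–H eclipsed; 3.9 + 6.9 + 6.1 = 16.9 kJ/mol.
Et at 180° (staggered): Cl–Et gauche; 3.4 = 3.4 kJ/mol.
Et at 240° (eclipsed): H–H eclipsed, H–H eclipsed, Cl–Et eclipsed; 3.9 + 3.9 + 12.6 = 20.4 kJ/mol.
Et at 300° (staggered): Cl–Et gauche; 3.4 = 3.4 kJ/mol.
The minimum (0.0 kJ/mol) occurs with Et at 60°.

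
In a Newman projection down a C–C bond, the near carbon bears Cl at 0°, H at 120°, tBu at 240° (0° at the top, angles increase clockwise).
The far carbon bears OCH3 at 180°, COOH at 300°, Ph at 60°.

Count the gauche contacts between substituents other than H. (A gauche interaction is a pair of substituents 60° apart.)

4

Non-H gauche pairs: Cl(0°)/COOH(300°); Cl(0°)/Ph(60°); tBu(240°)/OCH3(180°); tBu(240°)/COOH(300°) — 4 interactions.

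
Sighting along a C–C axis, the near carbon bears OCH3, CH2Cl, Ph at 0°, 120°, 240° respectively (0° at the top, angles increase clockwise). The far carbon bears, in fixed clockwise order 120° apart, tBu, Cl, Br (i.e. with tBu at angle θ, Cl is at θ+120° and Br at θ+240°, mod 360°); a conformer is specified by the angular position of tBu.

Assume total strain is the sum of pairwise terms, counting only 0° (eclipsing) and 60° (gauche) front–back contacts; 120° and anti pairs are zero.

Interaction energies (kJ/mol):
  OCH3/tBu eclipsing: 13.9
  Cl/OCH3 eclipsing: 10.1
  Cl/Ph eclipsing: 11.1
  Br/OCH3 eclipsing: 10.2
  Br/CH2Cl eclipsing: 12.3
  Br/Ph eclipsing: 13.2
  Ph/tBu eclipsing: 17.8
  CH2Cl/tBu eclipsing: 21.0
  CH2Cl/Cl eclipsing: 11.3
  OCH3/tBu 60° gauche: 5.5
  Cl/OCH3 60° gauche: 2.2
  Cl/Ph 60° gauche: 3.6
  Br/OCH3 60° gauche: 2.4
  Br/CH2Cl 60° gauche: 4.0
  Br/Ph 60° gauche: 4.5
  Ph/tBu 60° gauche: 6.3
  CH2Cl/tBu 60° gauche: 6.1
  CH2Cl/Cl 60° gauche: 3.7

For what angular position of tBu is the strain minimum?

tBu at 0° (eclipsed): OCH3(0°)/tBu(0°) eclipsed 13.9; CH2Cl(120°)/Cl(120°) eclipsed 11.3; Ph(240°)/Br(240°) eclipsed 13.2 → 38.4 kJ/mol.
tBu at 60° (staggered): OCH3(0°)/tBu(60°) gauche 5.5; OCH3(0°)/Br(300°) gauche 2.4; CH2Cl(120°)/tBu(60°) gauche 6.1; CH2Cl(120°)/Cl(180°) gauche 3.7; Ph(240°)/Cl(180°) gauche 3.6; Ph(240°)/Br(300°) gauche 4.5 → 25.8 kJ/mol.
tBu at 120° (eclipsed): OCH3(0°)/Br(0°) eclipsed 10.2; CH2Cl(120°)/tBu(120°) eclipsed 21.0; Ph(240°)/Cl(240°) eclipsed 11.1 → 42.3 kJ/mol.
tBu at 180° (staggered): OCH3(0°)/Cl(300°) gauche 2.2; OCH3(0°)/Br(60°) gauche 2.4; CH2Cl(120°)/tBu(180°) gauche 6.1; CH2Cl(120°)/Br(60°) gauche 4.0; Ph(240°)/tBu(180°) gauche 6.3; Ph(240°)/Cl(300°) gauche 3.6 → 24.6 kJ/mol.
tBu at 240° (eclipsed): OCH3(0°)/Cl(0°) eclipsed 10.1; CH2Cl(120°)/Br(120°) eclipsed 12.3; Ph(240°)/tBu(240°) eclipsed 17.8 → 40.2 kJ/mol.
tBu at 300° (staggered): OCH3(0°)/tBu(300°) gauche 5.5; OCH3(0°)/Cl(60°) gauche 2.2; CH2Cl(120°)/Cl(60°) gauche 3.7; CH2Cl(120°)/Br(180°) gauche 4.0; Ph(240°)/tBu(300°) gauche 6.3; Ph(240°)/Br(180°) gauche 4.5 → 26.2 kJ/mol.
The minimum (24.6 kJ/mol) occurs with tBu at 180°.

180°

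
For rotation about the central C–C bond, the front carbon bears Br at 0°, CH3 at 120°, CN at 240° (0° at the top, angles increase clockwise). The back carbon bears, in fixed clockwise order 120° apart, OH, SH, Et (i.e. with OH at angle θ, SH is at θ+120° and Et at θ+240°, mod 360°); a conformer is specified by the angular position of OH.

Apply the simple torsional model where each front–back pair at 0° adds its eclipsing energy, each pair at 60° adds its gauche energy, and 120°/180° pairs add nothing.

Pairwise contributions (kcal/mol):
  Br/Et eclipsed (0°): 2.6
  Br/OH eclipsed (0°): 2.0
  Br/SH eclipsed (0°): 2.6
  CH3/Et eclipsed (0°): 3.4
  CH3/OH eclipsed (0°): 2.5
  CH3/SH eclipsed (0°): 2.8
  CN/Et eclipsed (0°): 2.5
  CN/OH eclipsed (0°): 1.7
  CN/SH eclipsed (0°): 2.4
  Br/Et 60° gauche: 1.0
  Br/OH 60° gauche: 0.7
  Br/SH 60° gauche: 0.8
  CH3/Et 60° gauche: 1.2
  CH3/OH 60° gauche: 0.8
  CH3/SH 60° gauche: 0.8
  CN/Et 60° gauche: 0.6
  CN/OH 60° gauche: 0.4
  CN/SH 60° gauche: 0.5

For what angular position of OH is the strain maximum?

240°

OH at 0° (eclipsed): Br(0°)/OH(0°) eclipsed 2.0; CH3(120°)/SH(120°) eclipsed 2.8; CN(240°)/Et(240°) eclipsed 2.5 → 7.3 kcal/mol.
OH at 60° (staggered): Br(0°)/OH(60°) gauche 0.7; Br(0°)/Et(300°) gauche 1.0; CH3(120°)/OH(60°) gauche 0.8; CH3(120°)/SH(180°) gauche 0.8; CN(240°)/SH(180°) gauche 0.5; CN(240°)/Et(300°) gauche 0.6 → 4.4 kcal/mol.
OH at 120° (eclipsed): Br(0°)/Et(0°) eclipsed 2.6; CH3(120°)/OH(120°) eclipsed 2.5; CN(240°)/SH(240°) eclipsed 2.4 → 7.5 kcal/mol.
OH at 180° (staggered): Br(0°)/SH(300°) gauche 0.8; Br(0°)/Et(60°) gauche 1.0; CH3(120°)/OH(180°) gauche 0.8; CH3(120°)/Et(60°) gauche 1.2; CN(240°)/OH(180°) gauche 0.4; CN(240°)/SH(300°) gauche 0.5 → 4.7 kcal/mol.
OH at 240° (eclipsed): Br(0°)/SH(0°) eclipsed 2.6; CH3(120°)/Et(120°) eclipsed 3.4; CN(240°)/OH(240°) eclipsed 1.7 → 7.7 kcal/mol.
OH at 300° (staggered): Br(0°)/OH(300°) gauche 0.7; Br(0°)/SH(60°) gauche 0.8; CH3(120°)/SH(60°) gauche 0.8; CH3(120°)/Et(180°) gauche 1.2; CN(240°)/OH(300°) gauche 0.4; CN(240°)/Et(180°) gauche 0.6 → 4.5 kcal/mol.
The maximum (7.7 kcal/mol) occurs with OH at 240°.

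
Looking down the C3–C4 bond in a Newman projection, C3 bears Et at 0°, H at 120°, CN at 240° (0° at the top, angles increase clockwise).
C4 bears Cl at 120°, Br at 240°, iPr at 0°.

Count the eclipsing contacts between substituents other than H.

2

Non-H eclipsing pairs: Et(0°)/iPr(0°); CN(240°)/Br(240°) — 2 interactions.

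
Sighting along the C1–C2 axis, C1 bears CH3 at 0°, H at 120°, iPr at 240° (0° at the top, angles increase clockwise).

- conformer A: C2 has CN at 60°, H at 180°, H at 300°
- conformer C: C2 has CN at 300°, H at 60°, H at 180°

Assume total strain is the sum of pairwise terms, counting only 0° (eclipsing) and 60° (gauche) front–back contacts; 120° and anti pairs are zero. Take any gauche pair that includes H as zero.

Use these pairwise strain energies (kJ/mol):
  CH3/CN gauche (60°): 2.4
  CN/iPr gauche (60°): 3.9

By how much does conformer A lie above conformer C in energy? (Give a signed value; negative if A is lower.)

-3.9 kJ/mol

A is staggered. CH3 at 0° is gauche with CN at 60° (2.4). Total 2.4 kJ/mol.
C is staggered. CH3 at 0° is gauche with CN at 300° (2.4); iPr at 240° is gauche with CN at 300° (3.9). Total 6.3 kJ/mol.
E(A) − E(C) = 2.4 − 6.3 = -3.9 kJ/mol.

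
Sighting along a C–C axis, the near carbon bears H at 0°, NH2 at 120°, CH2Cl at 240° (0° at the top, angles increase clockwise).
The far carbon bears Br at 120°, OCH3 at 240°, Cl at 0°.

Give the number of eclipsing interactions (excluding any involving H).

2

Non-H eclipsing pairs: NH2(120°)/Br(120°); CH2Cl(240°)/OCH3(240°) — 2 interactions.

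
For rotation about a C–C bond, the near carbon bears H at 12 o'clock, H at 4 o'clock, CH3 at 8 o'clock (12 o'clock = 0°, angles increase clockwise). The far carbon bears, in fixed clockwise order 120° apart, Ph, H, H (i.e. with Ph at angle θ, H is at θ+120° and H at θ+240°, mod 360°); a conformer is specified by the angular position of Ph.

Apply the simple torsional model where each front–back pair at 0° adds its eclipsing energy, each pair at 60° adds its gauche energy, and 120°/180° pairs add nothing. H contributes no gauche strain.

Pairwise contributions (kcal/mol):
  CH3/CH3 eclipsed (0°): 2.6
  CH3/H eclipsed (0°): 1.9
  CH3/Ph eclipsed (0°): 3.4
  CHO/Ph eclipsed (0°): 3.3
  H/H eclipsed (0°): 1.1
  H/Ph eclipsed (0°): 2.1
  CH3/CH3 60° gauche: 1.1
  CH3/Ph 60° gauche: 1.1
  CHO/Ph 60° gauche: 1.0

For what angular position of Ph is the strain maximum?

Ph at 0° (eclipsed): H–Ph eclipsed, H–H eclipsed, CH3–H eclipsed; 2.1 + 1.1 + 1.9 = 5.1 kcal/mol.
Ph at 60° (staggered): no non-H gauche contacts → 0.0 kcal/mol.
Ph at 120° (eclipsed): H–H eclipsed, H–Ph eclipsed, CH3–H eclipsed; 1.1 + 2.1 + 1.9 = 5.1 kcal/mol.
Ph at 180° (staggered): CH3–Ph gauche; 1.1 = 1.1 kcal/mol.
Ph at 240° (eclipsed): H–H eclipsed, H–H eclipsed, CH3–Ph eclipsed; 1.1 + 1.1 + 3.4 = 5.6 kcal/mol.
Ph at 300° (staggered): CH3–Ph gauche; 1.1 = 1.1 kcal/mol.
The maximum (5.6 kcal/mol) occurs with Ph at 240°.

240°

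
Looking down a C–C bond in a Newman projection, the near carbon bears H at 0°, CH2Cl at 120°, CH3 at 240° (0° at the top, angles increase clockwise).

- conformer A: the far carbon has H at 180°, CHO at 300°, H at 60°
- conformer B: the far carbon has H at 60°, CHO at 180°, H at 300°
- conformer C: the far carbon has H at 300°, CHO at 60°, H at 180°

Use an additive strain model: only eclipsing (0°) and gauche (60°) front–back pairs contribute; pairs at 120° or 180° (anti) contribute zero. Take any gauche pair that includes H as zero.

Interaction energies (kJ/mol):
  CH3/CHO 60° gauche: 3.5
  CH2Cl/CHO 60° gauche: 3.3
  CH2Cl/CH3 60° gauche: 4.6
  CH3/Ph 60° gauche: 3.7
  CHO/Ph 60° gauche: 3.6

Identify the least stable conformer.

B

A is staggered. CH3 at 240° is gauche with CHO at 300° (3.5). Total 3.5 kJ/mol.
B is staggered. CH2Cl at 120° is gauche with CHO at 180° (3.3); CH3 at 240° is gauche with CHO at 180° (3.5). Total 6.8 kJ/mol.
C is staggered. CH2Cl at 120° is gauche with CHO at 60° (3.3). Total 3.3 kJ/mol.
B has the highest total (6.8 kJ/mol).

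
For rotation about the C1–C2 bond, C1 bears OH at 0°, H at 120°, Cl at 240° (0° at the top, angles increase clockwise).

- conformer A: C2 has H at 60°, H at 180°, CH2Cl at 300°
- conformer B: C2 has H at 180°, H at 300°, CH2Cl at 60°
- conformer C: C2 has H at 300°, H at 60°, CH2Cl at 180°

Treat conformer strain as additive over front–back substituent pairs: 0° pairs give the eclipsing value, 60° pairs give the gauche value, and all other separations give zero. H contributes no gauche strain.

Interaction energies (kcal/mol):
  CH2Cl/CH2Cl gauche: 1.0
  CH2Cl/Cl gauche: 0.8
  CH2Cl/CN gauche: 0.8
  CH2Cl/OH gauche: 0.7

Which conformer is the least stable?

A (staggered): OH–CH2Cl gauche, Cl–CH2Cl gauche; 0.7 + 0.8 = 1.5 kcal/mol.
B (staggered): OH–CH2Cl gauche; 0.7 = 0.7 kcal/mol.
C (staggered): Cl–CH2Cl gauche; 0.8 = 0.8 kcal/mol.
A has the highest total (1.5 kcal/mol).

A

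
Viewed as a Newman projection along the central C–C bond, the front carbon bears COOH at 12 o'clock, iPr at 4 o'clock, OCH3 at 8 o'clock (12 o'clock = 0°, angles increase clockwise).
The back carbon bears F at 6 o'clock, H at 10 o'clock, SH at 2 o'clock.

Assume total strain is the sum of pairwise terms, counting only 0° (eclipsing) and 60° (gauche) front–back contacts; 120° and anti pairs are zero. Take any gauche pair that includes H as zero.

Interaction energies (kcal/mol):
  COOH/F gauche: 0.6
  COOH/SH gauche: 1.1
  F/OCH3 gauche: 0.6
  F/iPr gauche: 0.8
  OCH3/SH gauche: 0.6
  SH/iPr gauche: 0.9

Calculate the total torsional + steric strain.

3.4 kcal/mol

This conformer is staggered. COOH at 0° is gauche with SH at 60° (1.1); iPr at 120° is gauche with F at 180° (0.8); iPr at 120° is gauche with SH at 60° (0.9); OCH3 at 240° is gauche with F at 180° (0.6). Total 3.4 kcal/mol.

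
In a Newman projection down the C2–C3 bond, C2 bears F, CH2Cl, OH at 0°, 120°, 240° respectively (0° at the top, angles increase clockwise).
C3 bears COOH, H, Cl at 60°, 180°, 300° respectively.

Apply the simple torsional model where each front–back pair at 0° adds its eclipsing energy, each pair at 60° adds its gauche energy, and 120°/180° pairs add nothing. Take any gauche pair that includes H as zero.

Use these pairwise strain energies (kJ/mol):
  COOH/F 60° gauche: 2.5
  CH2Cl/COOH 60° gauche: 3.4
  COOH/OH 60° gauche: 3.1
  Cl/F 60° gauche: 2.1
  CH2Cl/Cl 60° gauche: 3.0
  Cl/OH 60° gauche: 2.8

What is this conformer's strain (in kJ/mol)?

10.8 kJ/mol

This conformer (staggered): F(0°)/COOH(60°) gauche 2.5; F(0°)/Cl(300°) gauche 2.1; CH2Cl(120°)/COOH(60°) gauche 3.4; OH(240°)/Cl(300°) gauche 2.8 → 10.8 kJ/mol.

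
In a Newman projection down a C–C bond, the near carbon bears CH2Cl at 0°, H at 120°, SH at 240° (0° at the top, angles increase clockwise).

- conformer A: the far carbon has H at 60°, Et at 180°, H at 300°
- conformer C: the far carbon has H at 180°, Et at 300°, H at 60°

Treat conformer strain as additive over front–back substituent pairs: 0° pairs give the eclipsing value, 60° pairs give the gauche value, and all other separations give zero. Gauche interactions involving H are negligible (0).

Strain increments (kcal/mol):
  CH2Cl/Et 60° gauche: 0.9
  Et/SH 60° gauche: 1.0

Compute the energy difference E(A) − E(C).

A (staggered): SH–Et gauche; 1.0 = 1.0 kcal/mol.
C (staggered): CH2Cl–Et gauche, SH–Et gauche; 0.9 + 1.0 = 1.9 kcal/mol.
E(A) − E(C) = 1.0 − 1.9 = -0.9 kcal/mol.

-0.9 kcal/mol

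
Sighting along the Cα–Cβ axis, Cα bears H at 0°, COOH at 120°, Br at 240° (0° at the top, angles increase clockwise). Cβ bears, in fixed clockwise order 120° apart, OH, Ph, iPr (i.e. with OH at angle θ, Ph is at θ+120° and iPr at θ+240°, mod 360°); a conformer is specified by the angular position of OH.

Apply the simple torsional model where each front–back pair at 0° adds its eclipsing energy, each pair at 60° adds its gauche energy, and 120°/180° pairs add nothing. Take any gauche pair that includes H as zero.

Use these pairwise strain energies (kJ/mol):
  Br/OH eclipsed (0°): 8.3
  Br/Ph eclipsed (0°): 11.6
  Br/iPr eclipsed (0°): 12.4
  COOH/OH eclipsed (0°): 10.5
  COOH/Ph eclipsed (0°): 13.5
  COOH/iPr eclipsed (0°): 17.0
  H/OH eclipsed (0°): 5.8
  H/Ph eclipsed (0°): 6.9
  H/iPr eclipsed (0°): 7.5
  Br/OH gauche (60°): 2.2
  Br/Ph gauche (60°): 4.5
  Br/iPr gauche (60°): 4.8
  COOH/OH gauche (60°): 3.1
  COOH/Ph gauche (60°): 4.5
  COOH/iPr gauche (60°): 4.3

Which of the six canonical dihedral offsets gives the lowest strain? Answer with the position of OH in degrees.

180°

OH at 0° (eclipsed): H–OH eclipsed, COOH–Ph eclipsed, Br–iPr eclipsed; 5.8 + 13.5 + 12.4 = 31.7 kJ/mol.
OH at 60° (staggered): COOH–OH gauche, COOH–Ph gauche, Br–Ph gauche, Br–iPr gauche; 3.1 + 4.5 + 4.5 + 4.8 = 16.9 kJ/mol.
OH at 120° (eclipsed): H–iPr eclipsed, COOH–OH eclipsed, Br–Ph eclipsed; 7.5 + 10.5 + 11.6 = 29.6 kJ/mol.
OH at 180° (staggered): COOH–OH gauche, COOH–iPr gauche, Br–OH gauche, Br–Ph gauche; 3.1 + 4.3 + 2.2 + 4.5 = 14.1 kJ/mol.
OH at 240° (eclipsed): H–Ph eclipsed, COOH–iPr eclipsed, Br–OH eclipsed; 6.9 + 17.0 + 8.3 = 32.2 kJ/mol.
OH at 300° (staggered): COOH–Ph gauche, COOH–iPr gauche, Br–OH gauche, Br–iPr gauche; 4.5 + 4.3 + 2.2 + 4.8 = 15.8 kJ/mol.
The minimum (14.1 kJ/mol) occurs with OH at 180°.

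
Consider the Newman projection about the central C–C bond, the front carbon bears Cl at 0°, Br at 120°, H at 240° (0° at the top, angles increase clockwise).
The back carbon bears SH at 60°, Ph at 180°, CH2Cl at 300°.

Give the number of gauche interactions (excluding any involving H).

Non-H gauche pairs: Cl(0°)/SH(60°); Cl(0°)/CH2Cl(300°); Br(120°)/SH(60°); Br(120°)/Ph(180°) — 4 interactions.

4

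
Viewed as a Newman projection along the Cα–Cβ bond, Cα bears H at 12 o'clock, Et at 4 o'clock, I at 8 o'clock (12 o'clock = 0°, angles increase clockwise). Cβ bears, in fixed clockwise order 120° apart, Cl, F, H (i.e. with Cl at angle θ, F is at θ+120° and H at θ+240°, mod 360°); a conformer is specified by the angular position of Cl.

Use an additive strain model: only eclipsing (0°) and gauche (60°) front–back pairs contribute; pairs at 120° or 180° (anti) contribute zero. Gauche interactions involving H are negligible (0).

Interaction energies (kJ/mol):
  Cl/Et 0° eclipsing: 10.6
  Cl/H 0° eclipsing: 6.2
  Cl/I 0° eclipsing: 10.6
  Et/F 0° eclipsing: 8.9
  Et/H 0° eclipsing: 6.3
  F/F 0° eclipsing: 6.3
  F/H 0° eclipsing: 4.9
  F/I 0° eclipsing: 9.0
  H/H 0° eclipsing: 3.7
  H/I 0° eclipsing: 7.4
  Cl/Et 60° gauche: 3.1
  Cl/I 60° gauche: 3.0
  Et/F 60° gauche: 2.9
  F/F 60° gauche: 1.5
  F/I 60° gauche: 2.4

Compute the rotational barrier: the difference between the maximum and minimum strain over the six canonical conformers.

17.4 kJ/mol

Cl at 0° (eclipsed): H–Cl eclipsed, Et–F eclipsed, I–H eclipsed; 6.2 + 8.9 + 7.4 = 22.5 kJ/mol.
Cl at 60° (staggered): Et–Cl gauche, Et–F gauche, I–F gauche; 3.1 + 2.9 + 2.4 = 8.4 kJ/mol.
Cl at 120° (eclipsed): H–H eclipsed, Et–Cl eclipsed, I–F eclipsed; 3.7 + 10.6 + 9.0 = 23.3 kJ/mol.
Cl at 180° (staggered): Et–Cl gauche, I–Cl gauche, I–F gauche; 3.1 + 3.0 + 2.4 = 8.5 kJ/mol.
Cl at 240° (eclipsed): H–F eclipsed, Et–H eclipsed, I–Cl eclipsed; 4.9 + 6.3 + 10.6 = 21.8 kJ/mol.
Cl at 300° (staggered): Et–F gauche, I–Cl gauche; 2.9 + 3.0 = 5.9 kJ/mol.
Max at 120° (23.3 kJ/mol), min at 300° (5.9 kJ/mol); barrier = 17.4 kJ/mol.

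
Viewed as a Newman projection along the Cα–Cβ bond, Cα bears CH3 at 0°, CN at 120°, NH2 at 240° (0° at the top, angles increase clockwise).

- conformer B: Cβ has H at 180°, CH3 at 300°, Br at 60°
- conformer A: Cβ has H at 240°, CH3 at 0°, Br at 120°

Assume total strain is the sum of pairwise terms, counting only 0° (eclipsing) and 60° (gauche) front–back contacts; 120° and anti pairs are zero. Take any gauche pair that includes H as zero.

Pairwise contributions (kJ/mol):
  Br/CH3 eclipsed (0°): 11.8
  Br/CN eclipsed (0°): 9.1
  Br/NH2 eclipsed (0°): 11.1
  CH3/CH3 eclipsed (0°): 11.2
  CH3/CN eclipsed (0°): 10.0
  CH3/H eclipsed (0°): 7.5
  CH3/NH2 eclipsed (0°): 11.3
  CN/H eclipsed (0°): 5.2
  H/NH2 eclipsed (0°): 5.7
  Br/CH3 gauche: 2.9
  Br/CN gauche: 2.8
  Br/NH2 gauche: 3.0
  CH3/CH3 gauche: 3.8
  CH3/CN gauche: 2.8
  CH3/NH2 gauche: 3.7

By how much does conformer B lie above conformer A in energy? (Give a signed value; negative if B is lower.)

-12.8 kJ/mol

B is staggered. CH3 at 0° is gauche with CH3 at 300° (3.8); CH3 at 0° is gauche with Br at 60° (2.9); CN at 120° is gauche with Br at 60° (2.8); NH2 at 240° is gauche with CH3 at 300° (3.7). Total 13.2 kJ/mol.
A is eclipsed. CH3 at 0° is eclipsed with CH3 at 0° (11.2); CN at 120° is eclipsed with Br at 120° (9.1); NH2 at 240° is eclipsed with H at 240° (5.7). Total 26.0 kJ/mol.
E(B) − E(A) = 13.2 − 26.0 = -12.8 kJ/mol.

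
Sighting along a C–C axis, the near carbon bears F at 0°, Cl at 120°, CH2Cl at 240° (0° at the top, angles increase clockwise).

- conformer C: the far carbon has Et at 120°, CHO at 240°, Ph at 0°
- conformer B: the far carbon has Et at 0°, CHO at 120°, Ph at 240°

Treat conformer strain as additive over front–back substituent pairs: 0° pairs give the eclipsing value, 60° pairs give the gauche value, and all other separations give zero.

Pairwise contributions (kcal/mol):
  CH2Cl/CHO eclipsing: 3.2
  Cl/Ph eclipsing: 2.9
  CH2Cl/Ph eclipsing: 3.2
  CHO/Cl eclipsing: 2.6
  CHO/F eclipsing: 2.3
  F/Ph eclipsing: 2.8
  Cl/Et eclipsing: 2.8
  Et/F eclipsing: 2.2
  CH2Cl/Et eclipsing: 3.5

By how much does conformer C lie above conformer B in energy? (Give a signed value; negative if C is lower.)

+0.8 kcal/mol

C is eclipsed. F at 0° is eclipsed with Ph at 0° (2.8); Cl at 120° is eclipsed with Et at 120° (2.8); CH2Cl at 240° is eclipsed with CHO at 240° (3.2). Total 8.8 kcal/mol.
B is eclipsed. F at 0° is eclipsed with Et at 0° (2.2); Cl at 120° is eclipsed with CHO at 120° (2.6); CH2Cl at 240° is eclipsed with Ph at 240° (3.2). Total 8.0 kcal/mol.
E(C) − E(B) = 8.8 − 8.0 = +0.8 kcal/mol.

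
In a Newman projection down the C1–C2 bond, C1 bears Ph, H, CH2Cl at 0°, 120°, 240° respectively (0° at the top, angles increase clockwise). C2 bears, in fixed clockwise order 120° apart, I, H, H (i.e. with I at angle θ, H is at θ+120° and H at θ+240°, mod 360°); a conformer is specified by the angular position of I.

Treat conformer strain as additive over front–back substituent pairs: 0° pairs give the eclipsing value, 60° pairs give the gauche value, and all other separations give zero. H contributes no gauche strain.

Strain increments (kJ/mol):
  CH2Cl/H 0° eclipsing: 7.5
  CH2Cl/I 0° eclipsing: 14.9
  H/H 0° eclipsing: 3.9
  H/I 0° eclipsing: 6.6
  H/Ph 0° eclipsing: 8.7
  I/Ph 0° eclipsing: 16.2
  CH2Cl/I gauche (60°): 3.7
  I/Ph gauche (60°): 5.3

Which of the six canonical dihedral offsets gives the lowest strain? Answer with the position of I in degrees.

180°

I at 0° (eclipsed): Ph(0°)/I(0°) eclipsed 16.2; H(120°)/H(120°) eclipsed 3.9; CH2Cl(240°)/H(240°) eclipsed 7.5 → 27.6 kJ/mol.
I at 60° (staggered): Ph(0°)/I(60°) gauche 5.3 → 5.3 kJ/mol.
I at 120° (eclipsed): Ph(0°)/H(0°) eclipsed 8.7; H(120°)/I(120°) eclipsed 6.6; CH2Cl(240°)/H(240°) eclipsed 7.5 → 22.8 kJ/mol.
I at 180° (staggered): CH2Cl(240°)/I(180°) gauche 3.7 → 3.7 kJ/mol.
I at 240° (eclipsed): Ph(0°)/H(0°) eclipsed 8.7; H(120°)/H(120°) eclipsed 3.9; CH2Cl(240°)/I(240°) eclipsed 14.9 → 27.5 kJ/mol.
I at 300° (staggered): Ph(0°)/I(300°) gauche 5.3; CH2Cl(240°)/I(300°) gauche 3.7 → 9.0 kJ/mol.
The minimum (3.7 kJ/mol) occurs with I at 180°.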